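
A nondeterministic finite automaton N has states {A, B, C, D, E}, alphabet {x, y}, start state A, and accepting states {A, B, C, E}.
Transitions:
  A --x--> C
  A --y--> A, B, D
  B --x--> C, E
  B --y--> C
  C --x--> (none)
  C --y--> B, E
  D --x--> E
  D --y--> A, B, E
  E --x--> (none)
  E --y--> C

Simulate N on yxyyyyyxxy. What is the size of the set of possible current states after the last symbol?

0

Start: {A}
read y: {A, B, D}
read x: {C, E}
read y: {B, C, E}
read y: {B, C, E}
read y: {B, C, E}
read y: {B, C, E}
read y: {B, C, E}
read x: {C, E}
read x: {}
The reachable set is empty and stays empty for the remaining 1 symbol.
Final reachable set {} has 0 states.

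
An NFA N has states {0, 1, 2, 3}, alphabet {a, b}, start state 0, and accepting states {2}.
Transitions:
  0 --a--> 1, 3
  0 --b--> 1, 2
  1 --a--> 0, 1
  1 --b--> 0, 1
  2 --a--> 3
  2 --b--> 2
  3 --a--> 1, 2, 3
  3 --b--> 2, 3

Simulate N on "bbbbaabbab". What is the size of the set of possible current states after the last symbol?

4

Start: {0}
read b: {1, 2}
read b: {0, 1, 2}
read b: {0, 1, 2}
read b: {0, 1, 2}
read a: {0, 1, 3}
read a: {0, 1, 2, 3}
read b: {0, 1, 2, 3}
read b: {0, 1, 2, 3}
read a: {0, 1, 2, 3}
read b: {0, 1, 2, 3}
Final reachable set {0, 1, 2, 3} has 4 states.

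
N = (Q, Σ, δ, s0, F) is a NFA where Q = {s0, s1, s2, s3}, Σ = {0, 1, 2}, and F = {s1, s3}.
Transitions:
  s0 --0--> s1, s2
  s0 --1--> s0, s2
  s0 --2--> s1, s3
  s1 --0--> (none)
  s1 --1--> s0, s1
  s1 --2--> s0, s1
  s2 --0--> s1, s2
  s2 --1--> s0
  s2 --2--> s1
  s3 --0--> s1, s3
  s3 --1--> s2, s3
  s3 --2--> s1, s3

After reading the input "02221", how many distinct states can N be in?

4

Start: {s0}
read 0: {s1, s2}
read 2: {s0, s1}
read 2: {s0, s1, s3}
read 2: {s0, s1, s3}
read 1: {s0, s1, s2, s3}
Final reachable set {s0, s1, s2, s3} has 4 states.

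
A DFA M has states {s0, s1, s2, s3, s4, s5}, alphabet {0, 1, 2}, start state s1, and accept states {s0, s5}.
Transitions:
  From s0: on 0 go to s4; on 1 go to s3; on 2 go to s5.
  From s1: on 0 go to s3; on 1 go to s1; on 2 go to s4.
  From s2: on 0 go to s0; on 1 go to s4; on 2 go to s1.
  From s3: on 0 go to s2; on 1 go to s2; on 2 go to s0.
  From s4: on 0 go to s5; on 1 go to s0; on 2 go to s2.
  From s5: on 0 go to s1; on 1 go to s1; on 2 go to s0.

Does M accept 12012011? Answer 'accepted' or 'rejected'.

rejected

s1 --1--> s1
s1 --2--> s4
s4 --0--> s5
s5 --1--> s1
s1 --2--> s4
s4 --0--> s5
s5 --1--> s1
s1 --1--> s1
End in state s1, which is not an accepting state.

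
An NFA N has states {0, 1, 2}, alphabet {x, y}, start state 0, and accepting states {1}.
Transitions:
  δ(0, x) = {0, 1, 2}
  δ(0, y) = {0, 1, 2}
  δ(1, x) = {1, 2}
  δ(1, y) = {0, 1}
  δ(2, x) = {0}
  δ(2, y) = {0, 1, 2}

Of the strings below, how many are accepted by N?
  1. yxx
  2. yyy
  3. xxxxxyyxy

yxx: accepted
yyy: accepted
xxxxxyyxy: accepted

3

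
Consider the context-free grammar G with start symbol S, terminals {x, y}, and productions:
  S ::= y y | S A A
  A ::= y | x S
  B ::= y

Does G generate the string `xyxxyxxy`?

no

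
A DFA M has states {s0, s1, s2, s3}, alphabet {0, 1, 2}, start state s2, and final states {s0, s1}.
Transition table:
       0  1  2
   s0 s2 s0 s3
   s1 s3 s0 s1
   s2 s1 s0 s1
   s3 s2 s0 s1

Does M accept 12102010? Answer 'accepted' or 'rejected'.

s2 --1--> s0
s0 --2--> s3
s3 --1--> s0
s0 --0--> s2
s2 --2--> s1
s1 --0--> s3
s3 --1--> s0
s0 --0--> s2
End in state s2, which is not an accepting state.

rejected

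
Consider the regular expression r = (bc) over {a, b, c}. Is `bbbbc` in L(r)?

no

No split of bbbbc into u·v has b matching u and c matching v.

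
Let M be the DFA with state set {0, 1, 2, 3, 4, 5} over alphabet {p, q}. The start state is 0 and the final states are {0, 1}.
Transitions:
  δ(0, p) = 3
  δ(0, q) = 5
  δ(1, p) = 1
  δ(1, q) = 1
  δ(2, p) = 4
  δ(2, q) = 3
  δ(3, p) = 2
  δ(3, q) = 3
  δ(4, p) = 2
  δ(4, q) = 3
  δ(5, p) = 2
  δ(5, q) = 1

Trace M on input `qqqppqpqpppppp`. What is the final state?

0 --q--> 5
5 --q--> 1
1 --q--> 1
1 --p--> 1
1 --p--> 1
1 --q--> 1
1 --p--> 1
1 --q--> 1
1 --p--> 1
1 --p--> 1
1 --p--> 1
1 --p--> 1
1 --p--> 1
1 --p--> 1

1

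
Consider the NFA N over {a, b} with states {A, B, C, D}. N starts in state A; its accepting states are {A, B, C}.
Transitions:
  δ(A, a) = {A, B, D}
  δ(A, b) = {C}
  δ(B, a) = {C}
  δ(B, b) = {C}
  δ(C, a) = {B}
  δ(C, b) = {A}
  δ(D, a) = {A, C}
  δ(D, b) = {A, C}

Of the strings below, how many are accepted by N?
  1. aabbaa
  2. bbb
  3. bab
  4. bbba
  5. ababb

5

aabbaa: accepted
bbb: accepted
bab: accepted
bbba: accepted
ababb: accepted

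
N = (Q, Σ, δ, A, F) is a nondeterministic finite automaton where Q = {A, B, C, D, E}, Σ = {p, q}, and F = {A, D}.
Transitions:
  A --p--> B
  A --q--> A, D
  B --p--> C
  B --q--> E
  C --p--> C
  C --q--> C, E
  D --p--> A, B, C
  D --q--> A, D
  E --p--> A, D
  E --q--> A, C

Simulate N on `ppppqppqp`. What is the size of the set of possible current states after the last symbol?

4

Start: {A}
read p: {B}
read p: {C}
read p: {C}
read p: {C}
read q: {C, E}
read p: {A, C, D}
read p: {A, B, C}
read q: {A, C, D, E}
read p: {A, B, C, D}
Final reachable set {A, B, C, D} has 4 states.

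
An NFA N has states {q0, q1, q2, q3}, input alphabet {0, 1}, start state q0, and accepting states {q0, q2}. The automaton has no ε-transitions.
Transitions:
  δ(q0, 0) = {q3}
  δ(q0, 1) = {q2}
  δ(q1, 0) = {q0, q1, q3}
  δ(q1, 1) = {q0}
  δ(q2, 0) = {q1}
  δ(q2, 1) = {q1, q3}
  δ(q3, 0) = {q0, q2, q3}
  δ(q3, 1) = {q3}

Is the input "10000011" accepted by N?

accepted

Start: {q0}
read 1: {q2}
read 0: {q1}
read 0: {q0, q1, q3}
read 0: {q0, q1, q2, q3}
read 0: {q0, q1, q2, q3}
read 0: {q0, q1, q2, q3}
read 1: {q0, q1, q2, q3}
read 1: {q0, q1, q2, q3}
Reachable ∩ accepting = {q0, q2} — nonempty.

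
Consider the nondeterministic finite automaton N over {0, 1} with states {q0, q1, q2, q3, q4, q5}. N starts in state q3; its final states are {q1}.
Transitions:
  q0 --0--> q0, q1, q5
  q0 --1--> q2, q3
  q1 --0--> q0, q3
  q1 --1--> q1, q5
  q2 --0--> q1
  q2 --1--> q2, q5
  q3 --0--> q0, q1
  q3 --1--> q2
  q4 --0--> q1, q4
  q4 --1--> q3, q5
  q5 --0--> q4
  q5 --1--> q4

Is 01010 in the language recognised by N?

Start: {q3}
read 0: {q0, q1}
read 1: {q1, q2, q3, q5}
read 0: {q0, q1, q3, q4}
read 1: {q1, q2, q3, q5}
read 0: {q0, q1, q3, q4}
Reachable ∩ accepting = {q1} — nonempty.

accepted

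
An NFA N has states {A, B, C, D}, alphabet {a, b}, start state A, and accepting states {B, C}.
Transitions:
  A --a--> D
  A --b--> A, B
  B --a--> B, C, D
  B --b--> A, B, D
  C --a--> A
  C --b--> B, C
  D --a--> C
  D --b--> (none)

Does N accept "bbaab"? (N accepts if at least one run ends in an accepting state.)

Start: {A}
read b: {A, B}
read b: {A, B, D}
read a: {B, C, D}
read a: {A, B, C, D}
read b: {A, B, C, D}
Reachable ∩ accepting = {B, C} — nonempty.

accepted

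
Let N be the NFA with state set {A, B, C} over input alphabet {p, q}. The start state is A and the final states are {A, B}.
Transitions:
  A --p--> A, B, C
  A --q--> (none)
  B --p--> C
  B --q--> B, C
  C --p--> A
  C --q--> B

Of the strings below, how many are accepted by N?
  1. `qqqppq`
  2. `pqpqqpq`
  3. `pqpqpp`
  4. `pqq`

3

`qqqppq`: rejected
`pqpqqpq`: accepted
`pqpqpp`: accepted
`pqq`: accepted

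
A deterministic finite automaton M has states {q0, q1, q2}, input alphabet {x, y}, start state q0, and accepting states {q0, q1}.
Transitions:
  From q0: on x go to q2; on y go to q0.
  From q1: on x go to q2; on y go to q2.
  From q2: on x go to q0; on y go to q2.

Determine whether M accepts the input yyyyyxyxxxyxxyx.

rejected

q0 --y--> q0
q0 --y--> q0
q0 --y--> q0
q0 --y--> q0
q0 --y--> q0
q0 --x--> q2
q2 --y--> q2
q2 --x--> q0
q0 --x--> q2
q2 --x--> q0
q0 --y--> q0
q0 --x--> q2
q2 --x--> q0
q0 --y--> q0
q0 --x--> q2
End in state q2, which is not an accepting state.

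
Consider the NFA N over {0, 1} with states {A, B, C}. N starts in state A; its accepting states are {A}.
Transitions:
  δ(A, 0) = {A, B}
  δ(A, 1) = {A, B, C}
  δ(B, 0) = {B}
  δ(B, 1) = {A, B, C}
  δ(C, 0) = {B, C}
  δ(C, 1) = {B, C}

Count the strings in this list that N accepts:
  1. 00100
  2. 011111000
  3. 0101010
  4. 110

4

00100: accepted
011111000: accepted
0101010: accepted
110: accepted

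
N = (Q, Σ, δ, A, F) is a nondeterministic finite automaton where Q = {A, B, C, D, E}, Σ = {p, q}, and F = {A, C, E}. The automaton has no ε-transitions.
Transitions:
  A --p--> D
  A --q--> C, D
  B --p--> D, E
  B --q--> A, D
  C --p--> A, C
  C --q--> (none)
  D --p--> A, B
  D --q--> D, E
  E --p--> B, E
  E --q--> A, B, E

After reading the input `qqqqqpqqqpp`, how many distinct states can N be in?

Start: {A}
read q: {C, D}
read q: {D, E}
read q: {A, B, D, E}
read q: {A, B, C, D, E}
read q: {A, B, C, D, E}
read p: {A, B, C, D, E}
read q: {A, B, C, D, E}
read q: {A, B, C, D, E}
read q: {A, B, C, D, E}
read p: {A, B, C, D, E}
read p: {A, B, C, D, E}
Final reachable set {A, B, C, D, E} has 5 states.

5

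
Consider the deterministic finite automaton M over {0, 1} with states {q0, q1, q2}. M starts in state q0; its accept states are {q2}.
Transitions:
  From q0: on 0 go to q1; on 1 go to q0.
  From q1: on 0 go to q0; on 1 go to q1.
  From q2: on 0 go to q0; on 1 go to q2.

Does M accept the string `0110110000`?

rejected

q0 --0--> q1
q1 --1--> q1
q1 --1--> q1
q1 --0--> q0
q0 --1--> q0
q0 --1--> q0
q0 --0--> q1
q1 --0--> q0
q0 --0--> q1
q1 --0--> q0
End in state q0, which is not an accepting state.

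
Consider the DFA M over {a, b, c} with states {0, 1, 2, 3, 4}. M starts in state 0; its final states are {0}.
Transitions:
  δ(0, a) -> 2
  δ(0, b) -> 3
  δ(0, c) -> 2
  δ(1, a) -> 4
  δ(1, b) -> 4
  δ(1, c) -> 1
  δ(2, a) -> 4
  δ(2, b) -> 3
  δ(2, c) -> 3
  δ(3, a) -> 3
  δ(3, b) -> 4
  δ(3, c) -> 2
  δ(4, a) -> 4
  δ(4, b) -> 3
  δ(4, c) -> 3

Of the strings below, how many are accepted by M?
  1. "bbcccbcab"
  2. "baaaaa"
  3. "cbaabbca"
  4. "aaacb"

0

"bbcccbcab": rejected
"baaaaa": rejected
"cbaabbca": rejected
"aaacb": rejected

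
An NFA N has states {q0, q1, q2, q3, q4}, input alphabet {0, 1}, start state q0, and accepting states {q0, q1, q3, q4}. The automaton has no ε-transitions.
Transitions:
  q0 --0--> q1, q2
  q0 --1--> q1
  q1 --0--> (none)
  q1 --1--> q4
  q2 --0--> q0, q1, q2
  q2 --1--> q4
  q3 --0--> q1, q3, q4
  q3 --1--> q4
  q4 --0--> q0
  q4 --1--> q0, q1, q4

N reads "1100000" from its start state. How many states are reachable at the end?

Start: {q0}
read 1: {q1}
read 1: {q4}
read 0: {q0}
read 0: {q1, q2}
read 0: {q0, q1, q2}
read 0: {q0, q1, q2}
read 0: {q0, q1, q2}
Final reachable set {q0, q1, q2} has 3 states.

3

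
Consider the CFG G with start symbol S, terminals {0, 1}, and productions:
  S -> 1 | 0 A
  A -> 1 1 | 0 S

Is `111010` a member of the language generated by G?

no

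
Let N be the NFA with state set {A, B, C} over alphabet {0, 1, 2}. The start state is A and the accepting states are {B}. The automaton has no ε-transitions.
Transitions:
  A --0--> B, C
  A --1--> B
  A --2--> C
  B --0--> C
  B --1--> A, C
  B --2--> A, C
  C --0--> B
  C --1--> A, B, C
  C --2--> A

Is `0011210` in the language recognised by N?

accepted

Start: {A}
read 0: {B, C}
read 0: {B, C}
read 1: {A, B, C}
read 1: {A, B, C}
read 2: {A, C}
read 1: {A, B, C}
read 0: {B, C}
Reachable ∩ accepting = {B} — nonempty.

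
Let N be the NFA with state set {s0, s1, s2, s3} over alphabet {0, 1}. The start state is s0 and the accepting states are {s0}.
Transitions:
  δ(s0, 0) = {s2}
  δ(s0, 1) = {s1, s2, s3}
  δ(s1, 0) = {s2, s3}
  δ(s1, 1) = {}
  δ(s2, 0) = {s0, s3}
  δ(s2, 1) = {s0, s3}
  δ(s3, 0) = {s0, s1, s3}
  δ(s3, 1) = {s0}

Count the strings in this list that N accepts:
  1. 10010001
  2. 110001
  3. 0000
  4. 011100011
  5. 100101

10010001: accepted
110001: accepted
0000: accepted
011100011: accepted
100101: accepted

5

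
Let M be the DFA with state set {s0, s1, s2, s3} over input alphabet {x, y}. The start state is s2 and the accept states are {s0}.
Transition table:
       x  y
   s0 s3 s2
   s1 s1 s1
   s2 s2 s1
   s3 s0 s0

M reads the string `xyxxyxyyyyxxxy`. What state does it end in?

s2 --x--> s2
s2 --y--> s1
s1 --x--> s1
s1 --x--> s1
s1 --y--> s1
s1 --x--> s1
s1 --y--> s1
s1 --y--> s1
s1 --y--> s1
s1 --y--> s1
s1 --x--> s1
s1 --x--> s1
s1 --x--> s1
s1 --y--> s1

s1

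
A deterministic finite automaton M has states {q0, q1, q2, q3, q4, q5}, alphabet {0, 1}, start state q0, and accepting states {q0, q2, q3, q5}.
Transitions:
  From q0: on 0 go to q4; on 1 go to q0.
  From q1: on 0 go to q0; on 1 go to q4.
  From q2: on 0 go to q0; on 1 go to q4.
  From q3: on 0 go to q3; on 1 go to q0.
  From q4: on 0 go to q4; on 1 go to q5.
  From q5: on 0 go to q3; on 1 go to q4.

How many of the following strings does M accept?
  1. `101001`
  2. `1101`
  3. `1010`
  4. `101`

4

`101001`: accepted
`1101`: accepted
`1010`: accepted
`101`: accepted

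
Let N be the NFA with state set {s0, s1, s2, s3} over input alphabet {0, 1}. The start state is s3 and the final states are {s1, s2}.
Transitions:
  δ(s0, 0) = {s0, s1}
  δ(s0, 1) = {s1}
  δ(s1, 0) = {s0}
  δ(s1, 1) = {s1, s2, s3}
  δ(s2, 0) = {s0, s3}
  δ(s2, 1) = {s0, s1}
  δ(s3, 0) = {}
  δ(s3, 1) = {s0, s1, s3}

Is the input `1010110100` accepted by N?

Start: {s3}
read 1: {s0, s1, s3}
read 0: {s0, s1}
read 1: {s1, s2, s3}
read 0: {s0, s3}
read 1: {s0, s1, s3}
read 1: {s0, s1, s2, s3}
read 0: {s0, s1, s3}
read 1: {s0, s1, s2, s3}
read 0: {s0, s1, s3}
read 0: {s0, s1}
Reachable ∩ accepting = {s1} — nonempty.

accepted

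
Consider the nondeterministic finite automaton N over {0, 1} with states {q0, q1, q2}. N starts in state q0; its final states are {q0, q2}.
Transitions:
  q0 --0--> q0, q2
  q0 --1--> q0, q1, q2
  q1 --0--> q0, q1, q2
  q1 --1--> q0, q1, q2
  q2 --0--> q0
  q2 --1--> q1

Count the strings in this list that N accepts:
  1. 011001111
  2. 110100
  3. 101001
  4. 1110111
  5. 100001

011001111: accepted
110100: accepted
101001: accepted
1110111: accepted
100001: accepted

5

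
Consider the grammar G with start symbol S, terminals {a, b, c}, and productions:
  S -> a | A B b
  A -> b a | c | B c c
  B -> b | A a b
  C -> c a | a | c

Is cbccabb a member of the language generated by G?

yes

S ⇒ ABb ⇒ cBb ⇒ cAabb ⇒ cBccabb ⇒ cbccabb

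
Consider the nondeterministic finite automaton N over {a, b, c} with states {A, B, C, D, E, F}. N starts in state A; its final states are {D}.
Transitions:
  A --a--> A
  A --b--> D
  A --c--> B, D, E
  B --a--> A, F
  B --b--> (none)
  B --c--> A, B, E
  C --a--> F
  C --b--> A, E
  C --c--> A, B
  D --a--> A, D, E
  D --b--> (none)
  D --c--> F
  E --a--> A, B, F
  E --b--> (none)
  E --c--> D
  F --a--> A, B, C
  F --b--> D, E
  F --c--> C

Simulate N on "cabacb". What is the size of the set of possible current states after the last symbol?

Start: {A}
read c: {B, D, E}
read a: {A, B, D, E, F}
read b: {D, E}
read a: {A, B, D, E, F}
read c: {A, B, C, D, E, F}
read b: {A, D, E}
Final reachable set {A, D, E} has 3 states.

3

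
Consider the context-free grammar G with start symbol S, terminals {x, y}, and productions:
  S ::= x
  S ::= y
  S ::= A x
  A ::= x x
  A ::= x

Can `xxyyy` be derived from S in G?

no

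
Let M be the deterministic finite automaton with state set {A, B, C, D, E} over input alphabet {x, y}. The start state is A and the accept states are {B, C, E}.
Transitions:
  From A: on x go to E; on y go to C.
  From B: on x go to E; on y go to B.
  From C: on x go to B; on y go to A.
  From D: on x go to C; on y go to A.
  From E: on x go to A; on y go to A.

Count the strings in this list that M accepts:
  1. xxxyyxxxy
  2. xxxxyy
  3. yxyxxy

2

xxxyyxxxy: accepted
xxxxyy: rejected
yxyxxy: accepted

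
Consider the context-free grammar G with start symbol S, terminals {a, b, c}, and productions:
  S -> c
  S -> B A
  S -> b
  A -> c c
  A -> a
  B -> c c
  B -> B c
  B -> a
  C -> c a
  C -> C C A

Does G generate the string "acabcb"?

no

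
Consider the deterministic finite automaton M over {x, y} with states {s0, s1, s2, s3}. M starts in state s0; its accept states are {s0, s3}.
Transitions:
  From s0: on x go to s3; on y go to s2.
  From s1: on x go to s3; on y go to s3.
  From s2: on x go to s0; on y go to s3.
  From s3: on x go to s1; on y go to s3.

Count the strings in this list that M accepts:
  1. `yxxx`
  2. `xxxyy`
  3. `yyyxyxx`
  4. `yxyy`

3

`yxxx`: rejected
`xxxyy`: accepted
`yyyxyxx`: accepted
`yxyy`: accepted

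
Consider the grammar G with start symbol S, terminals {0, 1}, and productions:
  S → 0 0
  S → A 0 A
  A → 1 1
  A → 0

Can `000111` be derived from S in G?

no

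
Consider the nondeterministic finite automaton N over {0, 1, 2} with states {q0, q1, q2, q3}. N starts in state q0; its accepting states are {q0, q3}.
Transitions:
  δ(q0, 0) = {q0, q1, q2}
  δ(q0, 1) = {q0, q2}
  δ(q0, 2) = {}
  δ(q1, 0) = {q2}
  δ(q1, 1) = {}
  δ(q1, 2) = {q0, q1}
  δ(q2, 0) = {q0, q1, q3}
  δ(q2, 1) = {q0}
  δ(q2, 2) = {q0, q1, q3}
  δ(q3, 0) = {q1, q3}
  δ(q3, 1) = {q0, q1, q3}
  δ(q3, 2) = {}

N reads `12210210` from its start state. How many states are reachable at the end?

Start: {q0}
read 1: {q0, q2}
read 2: {q0, q1, q3}
read 2: {q0, q1}
read 1: {q0, q2}
read 0: {q0, q1, q2, q3}
read 2: {q0, q1, q3}
read 1: {q0, q1, q2, q3}
read 0: {q0, q1, q2, q3}
Final reachable set {q0, q1, q2, q3} has 4 states.

4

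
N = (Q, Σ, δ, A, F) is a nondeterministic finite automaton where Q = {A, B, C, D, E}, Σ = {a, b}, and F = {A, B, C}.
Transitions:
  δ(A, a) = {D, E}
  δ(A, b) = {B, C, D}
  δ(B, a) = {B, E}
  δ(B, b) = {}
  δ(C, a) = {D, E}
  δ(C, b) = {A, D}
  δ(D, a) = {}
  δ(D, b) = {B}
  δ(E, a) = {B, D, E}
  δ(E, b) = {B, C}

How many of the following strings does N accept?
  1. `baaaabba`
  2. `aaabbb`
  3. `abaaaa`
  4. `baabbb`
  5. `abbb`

`baaaabba`: rejected
`aaabbb`: accepted
`abaaaa`: accepted
`baabbb`: accepted
`abbb`: accepted

4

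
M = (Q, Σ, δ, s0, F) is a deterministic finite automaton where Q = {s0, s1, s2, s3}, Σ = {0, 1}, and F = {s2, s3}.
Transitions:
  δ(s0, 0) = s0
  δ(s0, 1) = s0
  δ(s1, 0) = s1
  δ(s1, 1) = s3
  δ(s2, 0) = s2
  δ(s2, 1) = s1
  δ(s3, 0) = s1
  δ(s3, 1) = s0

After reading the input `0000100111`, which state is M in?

s0

s0 --0--> s0
s0 --0--> s0
s0 --0--> s0
s0 --0--> s0
s0 --1--> s0
s0 --0--> s0
s0 --0--> s0
s0 --1--> s0
s0 --1--> s0
s0 --1--> s0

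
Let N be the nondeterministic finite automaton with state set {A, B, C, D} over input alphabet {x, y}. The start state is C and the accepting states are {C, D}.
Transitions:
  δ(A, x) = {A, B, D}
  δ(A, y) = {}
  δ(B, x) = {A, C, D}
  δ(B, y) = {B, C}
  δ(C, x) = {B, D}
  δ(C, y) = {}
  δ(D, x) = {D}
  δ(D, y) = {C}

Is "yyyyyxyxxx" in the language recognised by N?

rejected

Start: {C}
read y: {}
The reachable set is empty and stays empty for the remaining 9 symbols.
Reachable ∩ accepting = {} — empty.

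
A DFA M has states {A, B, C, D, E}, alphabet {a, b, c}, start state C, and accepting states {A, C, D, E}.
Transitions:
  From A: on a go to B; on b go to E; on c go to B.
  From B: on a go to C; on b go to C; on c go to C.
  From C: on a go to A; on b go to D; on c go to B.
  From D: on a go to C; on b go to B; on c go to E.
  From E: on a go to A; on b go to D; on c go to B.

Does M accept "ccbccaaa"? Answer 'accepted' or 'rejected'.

C --c--> B
B --c--> C
C --b--> D
D --c--> E
E --c--> B
B --a--> C
C --a--> A
A --a--> B
End in state B, which is not an accepting state.

rejected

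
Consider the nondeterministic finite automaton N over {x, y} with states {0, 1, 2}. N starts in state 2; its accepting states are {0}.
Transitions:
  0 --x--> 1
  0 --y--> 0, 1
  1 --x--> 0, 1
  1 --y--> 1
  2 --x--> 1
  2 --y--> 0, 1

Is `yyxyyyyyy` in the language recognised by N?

accepted

Start: {2}
read y: {0, 1}
read y: {0, 1}
read x: {0, 1}
read y: {0, 1}
read y: {0, 1}
read y: {0, 1}
read y: {0, 1}
read y: {0, 1}
read y: {0, 1}
Reachable ∩ accepting = {0} — nonempty.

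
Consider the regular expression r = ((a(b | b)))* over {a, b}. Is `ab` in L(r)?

yes

Split into 1 piece ab; each matches (a(b|b)).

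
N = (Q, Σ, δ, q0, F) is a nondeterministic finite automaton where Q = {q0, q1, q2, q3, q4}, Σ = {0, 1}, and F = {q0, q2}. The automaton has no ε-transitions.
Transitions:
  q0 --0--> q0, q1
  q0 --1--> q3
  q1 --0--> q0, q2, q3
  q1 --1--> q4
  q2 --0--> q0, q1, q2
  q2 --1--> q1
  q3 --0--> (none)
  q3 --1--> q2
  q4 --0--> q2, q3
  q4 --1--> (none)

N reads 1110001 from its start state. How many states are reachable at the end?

4

Start: {q0}
read 1: {q3}
read 1: {q2}
read 1: {q1}
read 0: {q0, q2, q3}
read 0: {q0, q1, q2}
read 0: {q0, q1, q2, q3}
read 1: {q1, q2, q3, q4}
Final reachable set {q1, q2, q3, q4} has 4 states.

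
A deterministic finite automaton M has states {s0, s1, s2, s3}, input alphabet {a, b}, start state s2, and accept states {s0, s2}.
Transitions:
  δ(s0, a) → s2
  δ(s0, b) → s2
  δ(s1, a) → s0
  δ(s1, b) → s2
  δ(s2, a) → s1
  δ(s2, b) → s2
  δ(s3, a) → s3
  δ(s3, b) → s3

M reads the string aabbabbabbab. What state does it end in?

s2

s2 --a--> s1
s1 --a--> s0
s0 --b--> s2
s2 --b--> s2
s2 --a--> s1
s1 --b--> s2
s2 --b--> s2
s2 --a--> s1
s1 --b--> s2
s2 --b--> s2
s2 --a--> s1
s1 --b--> s2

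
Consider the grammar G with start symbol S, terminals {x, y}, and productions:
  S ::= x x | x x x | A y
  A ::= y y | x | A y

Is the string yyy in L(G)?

yes

S ⇒ Ay ⇒ yyy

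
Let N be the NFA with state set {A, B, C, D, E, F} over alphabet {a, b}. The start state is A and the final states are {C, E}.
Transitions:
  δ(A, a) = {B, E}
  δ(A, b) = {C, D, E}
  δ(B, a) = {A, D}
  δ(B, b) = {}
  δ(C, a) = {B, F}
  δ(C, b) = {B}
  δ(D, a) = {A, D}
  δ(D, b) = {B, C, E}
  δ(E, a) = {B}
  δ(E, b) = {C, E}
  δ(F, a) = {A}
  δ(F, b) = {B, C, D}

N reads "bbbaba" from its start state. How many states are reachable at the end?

Start: {A}
read b: {C, D, E}
read b: {B, C, E}
read b: {B, C, E}
read a: {A, B, D, F}
read b: {B, C, D, E}
read a: {A, B, D, F}
Final reachable set {A, B, D, F} has 4 states.

4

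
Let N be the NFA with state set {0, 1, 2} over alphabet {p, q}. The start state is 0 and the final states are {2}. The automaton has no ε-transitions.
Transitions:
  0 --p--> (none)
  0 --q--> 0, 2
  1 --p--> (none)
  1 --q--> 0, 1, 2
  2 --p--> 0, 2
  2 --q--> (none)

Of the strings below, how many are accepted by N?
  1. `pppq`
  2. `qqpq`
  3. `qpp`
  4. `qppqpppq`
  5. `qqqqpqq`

4

`pppq`: rejected
`qqpq`: accepted
`qpp`: accepted
`qppqpppq`: accepted
`qqqqpqq`: accepted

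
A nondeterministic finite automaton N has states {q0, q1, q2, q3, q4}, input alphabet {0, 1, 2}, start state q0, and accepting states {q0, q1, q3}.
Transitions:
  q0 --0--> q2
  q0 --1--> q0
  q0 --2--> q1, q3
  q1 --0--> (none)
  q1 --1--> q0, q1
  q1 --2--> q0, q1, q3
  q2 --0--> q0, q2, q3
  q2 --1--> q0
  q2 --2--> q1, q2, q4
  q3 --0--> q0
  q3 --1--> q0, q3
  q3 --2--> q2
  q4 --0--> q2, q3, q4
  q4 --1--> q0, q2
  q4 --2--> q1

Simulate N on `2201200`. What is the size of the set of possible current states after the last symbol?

Start: {q0}
read 2: {q1, q3}
read 2: {q0, q1, q2, q3}
read 0: {q0, q2, q3}
read 1: {q0, q3}
read 2: {q1, q2, q3}
read 0: {q0, q2, q3}
read 0: {q0, q2, q3}
Final reachable set {q0, q2, q3} has 3 states.

3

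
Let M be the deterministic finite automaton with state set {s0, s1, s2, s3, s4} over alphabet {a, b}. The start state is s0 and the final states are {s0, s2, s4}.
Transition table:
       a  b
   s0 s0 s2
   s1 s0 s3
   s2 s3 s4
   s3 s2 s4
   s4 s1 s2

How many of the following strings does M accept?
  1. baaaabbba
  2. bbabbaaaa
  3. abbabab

baaaabbba: rejected
bbabbaaaa: accepted
abbabab: accepted

2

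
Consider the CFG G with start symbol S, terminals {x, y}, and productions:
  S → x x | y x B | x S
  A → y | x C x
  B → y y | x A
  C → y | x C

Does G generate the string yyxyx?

no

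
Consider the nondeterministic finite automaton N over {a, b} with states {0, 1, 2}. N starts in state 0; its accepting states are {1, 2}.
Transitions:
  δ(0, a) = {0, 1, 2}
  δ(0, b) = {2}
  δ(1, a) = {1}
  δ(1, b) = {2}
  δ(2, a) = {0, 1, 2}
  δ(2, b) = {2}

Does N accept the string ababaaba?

accepted

Start: {0}
read a: {0, 1, 2}
read b: {2}
read a: {0, 1, 2}
read b: {2}
read a: {0, 1, 2}
read a: {0, 1, 2}
read b: {2}
read a: {0, 1, 2}
Reachable ∩ accepting = {1, 2} — nonempty.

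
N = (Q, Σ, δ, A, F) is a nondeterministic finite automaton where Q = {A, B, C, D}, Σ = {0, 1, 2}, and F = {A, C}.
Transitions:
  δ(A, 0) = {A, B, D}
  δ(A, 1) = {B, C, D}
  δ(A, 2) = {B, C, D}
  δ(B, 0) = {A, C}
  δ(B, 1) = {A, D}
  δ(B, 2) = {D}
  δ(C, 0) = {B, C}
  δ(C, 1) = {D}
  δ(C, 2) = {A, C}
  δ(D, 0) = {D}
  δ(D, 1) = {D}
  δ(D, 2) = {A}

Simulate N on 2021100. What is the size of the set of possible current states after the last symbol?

Start: {A}
read 2: {B, C, D}
read 0: {A, B, C, D}
read 2: {A, B, C, D}
read 1: {A, B, C, D}
read 1: {A, B, C, D}
read 0: {A, B, C, D}
read 0: {A, B, C, D}
Final reachable set {A, B, C, D} has 4 states.

4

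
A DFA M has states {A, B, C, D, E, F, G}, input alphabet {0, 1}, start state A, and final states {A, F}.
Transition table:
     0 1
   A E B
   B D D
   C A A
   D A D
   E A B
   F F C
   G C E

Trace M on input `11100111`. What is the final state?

A --1--> B
B --1--> D
D --1--> D
D --0--> A
A --0--> E
E --1--> B
B --1--> D
D --1--> D

D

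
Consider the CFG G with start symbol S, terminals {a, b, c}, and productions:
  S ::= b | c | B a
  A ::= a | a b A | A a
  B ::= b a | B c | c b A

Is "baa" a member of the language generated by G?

yes

S ⇒ Ba ⇒ baa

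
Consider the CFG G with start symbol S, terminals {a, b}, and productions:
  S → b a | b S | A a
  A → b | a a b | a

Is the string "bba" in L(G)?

S ⇒ bS ⇒ bba

yes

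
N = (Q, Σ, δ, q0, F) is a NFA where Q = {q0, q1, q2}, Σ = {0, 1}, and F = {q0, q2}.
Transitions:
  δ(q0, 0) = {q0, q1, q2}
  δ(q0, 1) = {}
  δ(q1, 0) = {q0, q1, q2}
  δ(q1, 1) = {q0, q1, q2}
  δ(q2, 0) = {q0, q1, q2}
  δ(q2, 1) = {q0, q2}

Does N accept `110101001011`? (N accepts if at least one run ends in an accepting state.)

rejected

Start: {q0}
read 1: {}
The reachable set is empty and stays empty for the remaining 11 symbols.
Reachable ∩ accepting = {} — empty.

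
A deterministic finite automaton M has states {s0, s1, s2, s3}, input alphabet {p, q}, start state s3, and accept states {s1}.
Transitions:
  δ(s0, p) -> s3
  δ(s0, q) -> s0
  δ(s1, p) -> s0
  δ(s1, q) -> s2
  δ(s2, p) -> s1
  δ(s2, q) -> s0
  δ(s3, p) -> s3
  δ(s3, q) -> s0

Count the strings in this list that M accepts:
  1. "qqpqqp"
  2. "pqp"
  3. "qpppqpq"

0

"qqpqqp": rejected
"pqp": rejected
"qpppqpq": rejected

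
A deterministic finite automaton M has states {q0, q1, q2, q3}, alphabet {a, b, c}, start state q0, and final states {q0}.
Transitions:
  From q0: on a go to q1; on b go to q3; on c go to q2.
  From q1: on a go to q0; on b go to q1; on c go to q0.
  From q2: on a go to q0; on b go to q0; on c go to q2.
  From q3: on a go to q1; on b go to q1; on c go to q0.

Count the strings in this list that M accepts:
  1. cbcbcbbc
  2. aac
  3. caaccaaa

2

cbcbcbbc: accepted
aac: rejected
caaccaaa: accepted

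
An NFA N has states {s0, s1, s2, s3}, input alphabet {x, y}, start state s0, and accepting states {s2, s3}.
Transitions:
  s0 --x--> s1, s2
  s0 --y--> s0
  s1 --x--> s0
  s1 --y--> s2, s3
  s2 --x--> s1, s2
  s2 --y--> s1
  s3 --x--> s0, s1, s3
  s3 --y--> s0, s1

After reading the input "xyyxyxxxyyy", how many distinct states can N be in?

4

Start: {s0}
read x: {s1, s2}
read y: {s1, s2, s3}
read y: {s0, s1, s2, s3}
read x: {s0, s1, s2, s3}
read y: {s0, s1, s2, s3}
read x: {s0, s1, s2, s3}
read x: {s0, s1, s2, s3}
read x: {s0, s1, s2, s3}
read y: {s0, s1, s2, s3}
read y: {s0, s1, s2, s3}
read y: {s0, s1, s2, s3}
Final reachable set {s0, s1, s2, s3} has 4 states.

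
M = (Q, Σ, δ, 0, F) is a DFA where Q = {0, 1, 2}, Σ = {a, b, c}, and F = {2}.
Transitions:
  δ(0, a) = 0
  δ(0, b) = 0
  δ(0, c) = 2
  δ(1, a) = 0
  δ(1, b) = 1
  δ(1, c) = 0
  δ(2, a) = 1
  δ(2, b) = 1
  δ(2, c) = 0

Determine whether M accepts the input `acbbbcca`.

0 --a--> 0
0 --c--> 2
2 --b--> 1
1 --b--> 1
1 --b--> 1
1 --c--> 0
0 --c--> 2
2 --a--> 1
End in state 1, which is not an accepting state.

rejected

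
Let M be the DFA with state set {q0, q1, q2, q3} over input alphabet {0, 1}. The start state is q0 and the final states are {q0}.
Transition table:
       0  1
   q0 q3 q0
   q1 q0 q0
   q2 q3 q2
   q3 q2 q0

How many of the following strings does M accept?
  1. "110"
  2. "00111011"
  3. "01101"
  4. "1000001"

"110": rejected
"00111011": accepted
"01101": accepted
"1000001": accepted

3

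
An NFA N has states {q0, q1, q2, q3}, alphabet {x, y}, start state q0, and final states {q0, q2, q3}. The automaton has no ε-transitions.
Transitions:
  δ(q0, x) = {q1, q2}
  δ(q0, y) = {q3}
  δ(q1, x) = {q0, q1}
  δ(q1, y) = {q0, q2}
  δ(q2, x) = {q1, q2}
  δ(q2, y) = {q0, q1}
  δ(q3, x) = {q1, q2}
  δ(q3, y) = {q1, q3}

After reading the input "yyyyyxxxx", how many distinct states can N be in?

3

Start: {q0}
read y: {q3}
read y: {q1, q3}
read y: {q0, q1, q2, q3}
read y: {q0, q1, q2, q3}
read y: {q0, q1, q2, q3}
read x: {q0, q1, q2}
read x: {q0, q1, q2}
read x: {q0, q1, q2}
read x: {q0, q1, q2}
Final reachable set {q0, q1, q2} has 3 states.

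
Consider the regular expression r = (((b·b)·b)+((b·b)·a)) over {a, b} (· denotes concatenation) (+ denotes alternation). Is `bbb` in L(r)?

The left alternative ((b·b)·b) matches bbb.

yes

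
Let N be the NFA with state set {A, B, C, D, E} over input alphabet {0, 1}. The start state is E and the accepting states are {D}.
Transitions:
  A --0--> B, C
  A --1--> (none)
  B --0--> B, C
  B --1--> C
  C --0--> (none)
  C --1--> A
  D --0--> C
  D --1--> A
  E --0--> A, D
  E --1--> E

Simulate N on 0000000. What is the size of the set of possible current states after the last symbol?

2

Start: {E}
read 0: {A, D}
read 0: {B, C}
read 0: {B, C}
read 0: {B, C}
read 0: {B, C}
read 0: {B, C}
read 0: {B, C}
Final reachable set {B, C} has 2 states.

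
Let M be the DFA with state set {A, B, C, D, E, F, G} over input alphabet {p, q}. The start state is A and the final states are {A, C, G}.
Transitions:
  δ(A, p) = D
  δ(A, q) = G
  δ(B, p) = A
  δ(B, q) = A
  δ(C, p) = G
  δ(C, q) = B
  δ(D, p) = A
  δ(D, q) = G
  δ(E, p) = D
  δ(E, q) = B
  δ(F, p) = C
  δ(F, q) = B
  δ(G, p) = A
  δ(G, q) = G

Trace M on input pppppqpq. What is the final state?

G

A --p--> D
D --p--> A
A --p--> D
D --p--> A
A --p--> D
D --q--> G
G --p--> A
A --q--> G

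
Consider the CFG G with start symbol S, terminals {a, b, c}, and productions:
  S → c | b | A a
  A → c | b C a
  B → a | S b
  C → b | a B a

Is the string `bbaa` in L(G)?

S ⇒ Aa ⇒ bCaa ⇒ bbaa

yes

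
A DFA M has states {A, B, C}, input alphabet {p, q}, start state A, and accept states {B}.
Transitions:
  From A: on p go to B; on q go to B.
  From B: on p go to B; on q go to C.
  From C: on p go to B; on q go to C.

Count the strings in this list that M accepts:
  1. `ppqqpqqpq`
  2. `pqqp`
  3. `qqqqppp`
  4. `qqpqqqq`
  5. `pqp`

3

`ppqqpqqpq`: rejected
`pqqp`: accepted
`qqqqppp`: accepted
`qqpqqqq`: rejected
`pqp`: accepted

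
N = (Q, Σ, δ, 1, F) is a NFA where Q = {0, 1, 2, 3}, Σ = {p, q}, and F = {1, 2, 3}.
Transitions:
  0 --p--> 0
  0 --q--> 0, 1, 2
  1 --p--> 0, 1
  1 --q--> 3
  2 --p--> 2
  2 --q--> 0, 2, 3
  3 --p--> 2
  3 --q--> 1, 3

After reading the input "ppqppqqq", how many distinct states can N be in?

4

Start: {1}
read p: {0, 1}
read p: {0, 1}
read q: {0, 1, 2, 3}
read p: {0, 1, 2}
read p: {0, 1, 2}
read q: {0, 1, 2, 3}
read q: {0, 1, 2, 3}
read q: {0, 1, 2, 3}
Final reachable set {0, 1, 2, 3} has 4 states.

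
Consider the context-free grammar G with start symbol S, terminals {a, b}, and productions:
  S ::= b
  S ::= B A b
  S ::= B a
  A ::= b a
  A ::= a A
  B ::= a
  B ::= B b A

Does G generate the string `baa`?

no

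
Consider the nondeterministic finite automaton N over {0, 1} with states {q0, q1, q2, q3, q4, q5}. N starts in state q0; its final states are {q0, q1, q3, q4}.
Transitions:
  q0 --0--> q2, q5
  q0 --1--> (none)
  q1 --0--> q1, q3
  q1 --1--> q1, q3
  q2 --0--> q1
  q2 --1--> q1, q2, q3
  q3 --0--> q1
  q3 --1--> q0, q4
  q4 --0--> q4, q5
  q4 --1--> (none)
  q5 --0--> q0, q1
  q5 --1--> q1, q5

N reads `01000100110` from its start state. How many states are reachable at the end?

Start: {q0}
read 0: {q2, q5}
read 1: {q1, q2, q3, q5}
read 0: {q0, q1, q3}
read 0: {q1, q2, q3, q5}
read 0: {q0, q1, q3}
read 1: {q0, q1, q3, q4}
read 0: {q1, q2, q3, q4, q5}
read 0: {q0, q1, q3, q4, q5}
read 1: {q0, q1, q3, q4, q5}
read 1: {q0, q1, q3, q4, q5}
read 0: {q0, q1, q2, q3, q4, q5}
Final reachable set {q0, q1, q2, q3, q4, q5} has 6 states.

6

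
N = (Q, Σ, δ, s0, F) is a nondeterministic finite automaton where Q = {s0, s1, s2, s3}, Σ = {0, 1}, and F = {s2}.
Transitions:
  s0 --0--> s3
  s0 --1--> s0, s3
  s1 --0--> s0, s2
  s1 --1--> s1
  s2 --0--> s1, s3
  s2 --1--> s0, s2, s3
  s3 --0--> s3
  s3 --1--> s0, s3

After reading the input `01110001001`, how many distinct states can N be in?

Start: {s0}
read 0: {s3}
read 1: {s0, s3}
read 1: {s0, s3}
read 1: {s0, s3}
read 0: {s3}
read 0: {s3}
read 0: {s3}
read 1: {s0, s3}
read 0: {s3}
read 0: {s3}
read 1: {s0, s3}
Final reachable set {s0, s3} has 2 states.

2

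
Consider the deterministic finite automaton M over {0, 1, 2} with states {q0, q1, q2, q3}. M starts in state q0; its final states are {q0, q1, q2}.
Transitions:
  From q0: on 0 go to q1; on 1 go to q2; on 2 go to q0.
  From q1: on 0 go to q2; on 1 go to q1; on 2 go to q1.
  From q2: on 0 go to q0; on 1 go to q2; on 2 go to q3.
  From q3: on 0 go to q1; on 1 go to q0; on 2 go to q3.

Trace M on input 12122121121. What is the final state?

q0 --1--> q2
q2 --2--> q3
q3 --1--> q0
q0 --2--> q0
q0 --2--> q0
q0 --1--> q2
q2 --2--> q3
q3 --1--> q0
q0 --1--> q2
q2 --2--> q3
q3 --1--> q0

q0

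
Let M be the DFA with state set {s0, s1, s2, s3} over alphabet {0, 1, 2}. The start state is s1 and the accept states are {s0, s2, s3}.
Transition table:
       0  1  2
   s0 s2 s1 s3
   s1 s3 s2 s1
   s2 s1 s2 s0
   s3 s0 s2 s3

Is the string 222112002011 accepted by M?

s1 --2--> s1
s1 --2--> s1
s1 --2--> s1
s1 --1--> s2
s2 --1--> s2
s2 --2--> s0
s0 --0--> s2
s2 --0--> s1
s1 --2--> s1
s1 --0--> s3
s3 --1--> s2
s2 --1--> s2
End in state s2, which is an accepting state.

accepted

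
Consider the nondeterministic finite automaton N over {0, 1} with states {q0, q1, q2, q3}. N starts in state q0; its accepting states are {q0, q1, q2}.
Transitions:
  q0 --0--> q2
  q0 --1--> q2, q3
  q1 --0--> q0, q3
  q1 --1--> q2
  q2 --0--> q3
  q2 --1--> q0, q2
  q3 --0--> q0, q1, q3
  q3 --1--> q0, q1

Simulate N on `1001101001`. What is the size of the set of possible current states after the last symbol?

4

Start: {q0}
read 1: {q2, q3}
read 0: {q0, q1, q3}
read 0: {q0, q1, q2, q3}
read 1: {q0, q1, q2, q3}
read 1: {q0, q1, q2, q3}
read 0: {q0, q1, q2, q3}
read 1: {q0, q1, q2, q3}
read 0: {q0, q1, q2, q3}
read 0: {q0, q1, q2, q3}
read 1: {q0, q1, q2, q3}
Final reachable set {q0, q1, q2, q3} has 4 states.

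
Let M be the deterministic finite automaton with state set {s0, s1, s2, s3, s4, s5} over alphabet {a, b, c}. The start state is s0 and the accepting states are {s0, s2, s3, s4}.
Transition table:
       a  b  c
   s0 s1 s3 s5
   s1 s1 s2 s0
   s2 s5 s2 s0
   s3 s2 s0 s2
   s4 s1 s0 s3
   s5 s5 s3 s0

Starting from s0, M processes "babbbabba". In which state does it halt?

s1

s0 --b--> s3
s3 --a--> s2
s2 --b--> s2
s2 --b--> s2
s2 --b--> s2
s2 --a--> s5
s5 --b--> s3
s3 --b--> s0
s0 --a--> s1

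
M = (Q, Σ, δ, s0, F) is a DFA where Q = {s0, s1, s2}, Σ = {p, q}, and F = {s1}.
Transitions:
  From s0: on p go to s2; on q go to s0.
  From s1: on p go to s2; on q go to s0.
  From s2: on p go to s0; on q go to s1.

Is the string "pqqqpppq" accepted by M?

s0 --p--> s2
s2 --q--> s1
s1 --q--> s0
s0 --q--> s0
s0 --p--> s2
s2 --p--> s0
s0 --p--> s2
s2 --q--> s1
End in state s1, which is an accepting state.

accepted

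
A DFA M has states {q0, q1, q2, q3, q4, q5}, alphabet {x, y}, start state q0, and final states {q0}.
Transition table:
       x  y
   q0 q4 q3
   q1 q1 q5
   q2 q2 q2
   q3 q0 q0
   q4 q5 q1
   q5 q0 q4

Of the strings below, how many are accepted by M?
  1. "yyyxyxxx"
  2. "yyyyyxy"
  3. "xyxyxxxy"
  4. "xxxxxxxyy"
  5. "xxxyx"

"yyyxyxxx": rejected
"yyyyyxy": rejected
"xyxyxxxy": rejected
"xxxxxxxyy": rejected
"xxxyx": accepted

1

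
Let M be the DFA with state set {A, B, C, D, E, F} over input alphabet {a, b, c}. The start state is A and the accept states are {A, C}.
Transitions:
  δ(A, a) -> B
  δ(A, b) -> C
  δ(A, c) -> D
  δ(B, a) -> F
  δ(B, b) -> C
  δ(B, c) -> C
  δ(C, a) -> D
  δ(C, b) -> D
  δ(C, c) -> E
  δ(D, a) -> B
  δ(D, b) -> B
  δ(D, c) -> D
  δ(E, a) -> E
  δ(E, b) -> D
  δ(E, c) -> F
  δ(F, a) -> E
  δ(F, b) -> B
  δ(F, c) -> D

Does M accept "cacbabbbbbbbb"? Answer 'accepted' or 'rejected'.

A --c--> D
D --a--> B
B --c--> C
C --b--> D
D --a--> B
B --b--> C
C --b--> D
D --b--> B
B --b--> C
C --b--> D
D --b--> B
B --b--> C
C --b--> D
End in state D, which is not an accepting state.

rejected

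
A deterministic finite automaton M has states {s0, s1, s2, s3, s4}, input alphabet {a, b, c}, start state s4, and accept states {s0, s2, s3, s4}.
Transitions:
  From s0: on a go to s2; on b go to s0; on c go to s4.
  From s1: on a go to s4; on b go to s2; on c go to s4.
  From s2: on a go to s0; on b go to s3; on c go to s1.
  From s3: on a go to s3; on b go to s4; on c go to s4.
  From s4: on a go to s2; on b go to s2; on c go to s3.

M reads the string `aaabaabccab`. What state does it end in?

s4 --a--> s2
s2 --a--> s0
s0 --a--> s2
s2 --b--> s3
s3 --a--> s3
s3 --a--> s3
s3 --b--> s4
s4 --c--> s3
s3 --c--> s4
s4 --a--> s2
s2 --b--> s3

s3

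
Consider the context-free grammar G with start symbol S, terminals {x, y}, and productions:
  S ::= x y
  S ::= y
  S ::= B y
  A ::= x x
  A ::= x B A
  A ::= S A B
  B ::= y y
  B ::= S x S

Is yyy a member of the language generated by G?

yes

S ⇒ By ⇒ yyy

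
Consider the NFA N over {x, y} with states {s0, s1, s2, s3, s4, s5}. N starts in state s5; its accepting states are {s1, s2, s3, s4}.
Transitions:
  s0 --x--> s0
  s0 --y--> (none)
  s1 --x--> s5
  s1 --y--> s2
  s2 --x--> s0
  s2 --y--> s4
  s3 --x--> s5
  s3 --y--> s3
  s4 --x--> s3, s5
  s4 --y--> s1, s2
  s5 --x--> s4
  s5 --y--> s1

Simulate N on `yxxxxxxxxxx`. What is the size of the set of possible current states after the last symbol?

3

Start: {s5}
read y: {s1}
read x: {s5}
read x: {s4}
read x: {s3, s5}
read x: {s4, s5}
read x: {s3, s4, s5}
read x: {s3, s4, s5}
read x: {s3, s4, s5}
read x: {s3, s4, s5}
read x: {s3, s4, s5}
read x: {s3, s4, s5}
Final reachable set {s3, s4, s5} has 3 states.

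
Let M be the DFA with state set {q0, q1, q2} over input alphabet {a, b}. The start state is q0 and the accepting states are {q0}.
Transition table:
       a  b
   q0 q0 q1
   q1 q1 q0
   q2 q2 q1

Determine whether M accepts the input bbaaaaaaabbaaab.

rejected

q0 --b--> q1
q1 --b--> q0
q0 --a--> q0
q0 --a--> q0
q0 --a--> q0
q0 --a--> q0
q0 --a--> q0
q0 --a--> q0
q0 --a--> q0
q0 --b--> q1
q1 --b--> q0
q0 --a--> q0
q0 --a--> q0
q0 --a--> q0
q0 --b--> q1
End in state q1, which is not an accepting state.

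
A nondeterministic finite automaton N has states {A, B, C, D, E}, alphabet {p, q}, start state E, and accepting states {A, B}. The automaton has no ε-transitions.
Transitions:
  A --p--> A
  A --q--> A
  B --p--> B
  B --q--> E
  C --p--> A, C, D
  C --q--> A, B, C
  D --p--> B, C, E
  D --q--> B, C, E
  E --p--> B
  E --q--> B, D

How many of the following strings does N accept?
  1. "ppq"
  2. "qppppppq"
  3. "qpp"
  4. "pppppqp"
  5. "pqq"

4

"ppq": rejected
"qppppppq": accepted
"qpp": accepted
"pppppqp": accepted
"pqq": accepted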